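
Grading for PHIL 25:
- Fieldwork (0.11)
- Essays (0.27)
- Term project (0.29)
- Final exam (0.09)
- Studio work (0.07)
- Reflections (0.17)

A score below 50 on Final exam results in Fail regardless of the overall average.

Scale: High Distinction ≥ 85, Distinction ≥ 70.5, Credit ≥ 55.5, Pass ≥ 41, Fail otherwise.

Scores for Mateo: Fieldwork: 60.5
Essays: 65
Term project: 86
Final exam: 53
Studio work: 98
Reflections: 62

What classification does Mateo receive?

Final exam score 53 ≥ 50: minimum met.
Weighted total:
  Fieldwork 60.5 × 0.11 = 6.655
  Essays 65 × 0.27 = 17.55
  Term project 86 × 0.29 = 24.94
  Final exam 53 × 0.09 = 4.77
  Studio work 98 × 0.07 = 6.86
  Reflections 62 × 0.17 = 10.54
Sum = 71.315
71.315 is ≥ 70.5 and < 85 → Distinction

Distinction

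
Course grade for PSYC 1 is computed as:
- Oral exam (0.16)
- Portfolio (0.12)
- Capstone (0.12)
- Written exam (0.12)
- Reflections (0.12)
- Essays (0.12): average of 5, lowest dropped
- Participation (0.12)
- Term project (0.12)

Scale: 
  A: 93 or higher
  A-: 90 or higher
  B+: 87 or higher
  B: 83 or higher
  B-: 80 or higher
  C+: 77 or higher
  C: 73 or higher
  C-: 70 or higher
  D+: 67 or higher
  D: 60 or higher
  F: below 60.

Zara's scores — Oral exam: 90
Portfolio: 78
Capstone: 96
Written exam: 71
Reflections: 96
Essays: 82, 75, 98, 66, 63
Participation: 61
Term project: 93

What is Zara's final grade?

Essays: drop 63 → average of remaining 4 = 321/4 = 80.25
Weighted total:
  Oral exam 90 × 0.16 = 14.4
  Portfolio 78 × 0.12 = 9.36
  Capstone 96 × 0.12 = 11.52
  Written exam 71 × 0.12 = 8.52
  Reflections 96 × 0.12 = 11.52
  Essays 80.25 × 0.12 = 9.63
  Participation 61 × 0.12 = 7.32
  Term project 93 × 0.12 = 11.16
Sum = 83.43
83.43 is ≥ 83 and < 87 → B

B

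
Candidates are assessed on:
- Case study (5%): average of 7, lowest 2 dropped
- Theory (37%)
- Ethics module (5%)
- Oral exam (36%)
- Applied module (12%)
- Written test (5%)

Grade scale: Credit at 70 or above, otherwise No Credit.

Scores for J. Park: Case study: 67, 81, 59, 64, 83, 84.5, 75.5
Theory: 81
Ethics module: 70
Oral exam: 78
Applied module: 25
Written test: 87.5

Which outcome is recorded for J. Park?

Credit

Case study: drop 59, 64 → average of remaining 5 = 391/5 = 78.2
Weighted total:
  Case study 78.2 × 0.05 = 3.91
  Theory 81 × 0.37 = 29.97
  Ethics module 70 × 0.05 = 3.5
  Oral exam 78 × 0.36 = 28.08
  Applied module 25 × 0.12 = 3
  Written test 87.5 × 0.05 = 4.375
Sum = 72.835
72.835 ≥ 70 → Credit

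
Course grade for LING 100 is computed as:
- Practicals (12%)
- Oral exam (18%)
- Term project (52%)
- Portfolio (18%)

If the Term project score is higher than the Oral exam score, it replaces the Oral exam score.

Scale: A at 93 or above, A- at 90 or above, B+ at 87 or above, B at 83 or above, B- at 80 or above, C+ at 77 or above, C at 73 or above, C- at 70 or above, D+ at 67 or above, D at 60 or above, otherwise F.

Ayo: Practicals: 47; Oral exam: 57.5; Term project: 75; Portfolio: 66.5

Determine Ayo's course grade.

C-

Term project (75) > Oral exam (57.5), so Oral exam counts as 75.
Weighted total:
  Practicals 47 × 0.12 = 5.64
  Oral exam 75 × 0.18 = 13.5
  Term project 75 × 0.52 = 39
  Portfolio 66.5 × 0.18 = 11.97
Sum = 70.11
70.11 is ≥ 70 and < 73 → C-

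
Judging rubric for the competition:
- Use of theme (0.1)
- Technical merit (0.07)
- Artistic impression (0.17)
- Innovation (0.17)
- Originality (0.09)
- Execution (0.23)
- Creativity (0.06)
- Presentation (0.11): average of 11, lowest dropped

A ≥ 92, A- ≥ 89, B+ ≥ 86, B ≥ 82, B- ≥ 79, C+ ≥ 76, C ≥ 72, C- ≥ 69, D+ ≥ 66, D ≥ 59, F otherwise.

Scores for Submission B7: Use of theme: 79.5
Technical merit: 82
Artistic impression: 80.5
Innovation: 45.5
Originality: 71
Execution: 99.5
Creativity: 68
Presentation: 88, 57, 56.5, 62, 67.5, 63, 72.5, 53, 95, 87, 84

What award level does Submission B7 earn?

C+

Presentation: drop 53 → average of remaining 10 = 732.5/10 = 73.25
Weighted total:
  Use of theme 79.5 × 0.1 = 7.95
  Technical merit 82 × 0.07 = 5.74
  Artistic impression 80.5 × 0.17 = 13.685
  Innovation 45.5 × 0.17 = 7.735
  Originality 71 × 0.09 = 6.39
  Execution 99.5 × 0.23 = 22.885
  Creativity 68 × 0.06 = 4.08
  Presentation 73.25 × 0.11 = 8.0575
Sum = 76.5225
76.5225 is ≥ 76 and < 79 → C+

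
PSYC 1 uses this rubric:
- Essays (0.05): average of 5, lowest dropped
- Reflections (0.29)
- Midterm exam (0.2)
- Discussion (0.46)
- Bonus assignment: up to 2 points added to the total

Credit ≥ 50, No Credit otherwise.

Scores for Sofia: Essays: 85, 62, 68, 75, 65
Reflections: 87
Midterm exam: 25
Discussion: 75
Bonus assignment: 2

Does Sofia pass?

Essays: drop 62 → average of remaining 4 = 293/4 = 73.25
Weighted total:
  Essays 73.25 × 0.05 = 3.6625
  Reflections 87 × 0.29 = 25.23
  Midterm exam 25 × 0.2 = 5
  Discussion 75 × 0.46 = 34.5
Sum = 68.3925
Bonus assignment: 68.3925 + 2 = 70.3925
70.3925 ≥ 50 → Credit

Credit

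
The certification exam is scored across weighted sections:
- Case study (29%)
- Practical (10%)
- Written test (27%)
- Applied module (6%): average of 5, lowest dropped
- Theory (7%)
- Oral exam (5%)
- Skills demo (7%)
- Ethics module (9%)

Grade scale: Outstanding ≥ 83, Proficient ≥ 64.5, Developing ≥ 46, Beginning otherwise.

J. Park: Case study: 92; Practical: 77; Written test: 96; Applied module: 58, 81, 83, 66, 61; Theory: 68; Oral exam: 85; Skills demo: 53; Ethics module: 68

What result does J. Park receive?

Outstanding

Applied module: drop 58 → average of remaining 4 = 291/4 = 72.75
Weighted total:
  Case study 92 × 0.29 = 26.68
  Practical 77 × 0.1 = 7.7
  Written test 96 × 0.27 = 25.92
  Applied module 72.75 × 0.06 = 4.365
  Theory 68 × 0.07 = 4.76
  Oral exam 85 × 0.05 = 4.25
  Skills demo 53 × 0.07 = 3.71
  Ethics module 68 × 0.09 = 6.12
Sum = 83.505
83.505 ≥ 83 → Outstanding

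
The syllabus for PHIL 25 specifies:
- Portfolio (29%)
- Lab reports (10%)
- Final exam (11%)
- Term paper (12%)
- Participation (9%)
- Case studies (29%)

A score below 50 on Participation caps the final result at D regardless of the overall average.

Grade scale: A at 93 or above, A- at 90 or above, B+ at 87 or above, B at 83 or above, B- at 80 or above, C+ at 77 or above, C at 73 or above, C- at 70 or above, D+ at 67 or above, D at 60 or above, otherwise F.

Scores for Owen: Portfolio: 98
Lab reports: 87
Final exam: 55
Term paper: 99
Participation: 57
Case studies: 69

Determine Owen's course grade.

Participation score 57 ≥ 50: minimum met.
Weighted total:
  Portfolio 98 × 0.29 = 28.42
  Lab reports 87 × 0.1 = 8.7
  Final exam 55 × 0.11 = 6.05
  Term paper 99 × 0.12 = 11.88
  Participation 57 × 0.09 = 5.13
  Case studies 69 × 0.29 = 20.01
Sum = 80.19
80.19 is ≥ 80 and < 83 → B-

B-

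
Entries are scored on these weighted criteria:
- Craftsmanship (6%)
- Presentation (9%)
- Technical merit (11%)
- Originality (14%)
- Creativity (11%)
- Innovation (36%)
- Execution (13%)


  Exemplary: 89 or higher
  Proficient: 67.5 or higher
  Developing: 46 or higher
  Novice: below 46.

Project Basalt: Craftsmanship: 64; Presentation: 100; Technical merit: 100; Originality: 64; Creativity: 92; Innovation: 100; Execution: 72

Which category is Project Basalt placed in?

Proficient

Weighted total:
  Craftsmanship 64 × 0.06 = 3.84
  Presentation 100 × 0.09 = 9
  Technical merit 100 × 0.11 = 11
  Originality 64 × 0.14 = 8.96
  Creativity 92 × 0.11 = 10.12
  Innovation 100 × 0.36 = 36
  Execution 72 × 0.13 = 9.36
Sum = 88.28
88.28 is ≥ 67.5 and < 89 → Proficient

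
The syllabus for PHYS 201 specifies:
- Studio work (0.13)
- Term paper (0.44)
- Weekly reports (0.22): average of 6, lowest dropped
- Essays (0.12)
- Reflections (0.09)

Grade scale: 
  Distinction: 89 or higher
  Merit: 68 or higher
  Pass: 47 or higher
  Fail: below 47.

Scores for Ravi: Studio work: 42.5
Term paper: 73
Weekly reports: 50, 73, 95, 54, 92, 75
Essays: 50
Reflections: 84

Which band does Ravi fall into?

Merit

Weekly reports: drop 50 → average of remaining 5 = 389/5 = 77.8
Weighted total:
  Studio work 42.5 × 0.13 = 5.525
  Term paper 73 × 0.44 = 32.12
  Weekly reports 77.8 × 0.22 = 17.116
  Essays 50 × 0.12 = 6
  Reflections 84 × 0.09 = 7.56
Sum = 68.321
68.321 is ≥ 68 and < 89 → Merit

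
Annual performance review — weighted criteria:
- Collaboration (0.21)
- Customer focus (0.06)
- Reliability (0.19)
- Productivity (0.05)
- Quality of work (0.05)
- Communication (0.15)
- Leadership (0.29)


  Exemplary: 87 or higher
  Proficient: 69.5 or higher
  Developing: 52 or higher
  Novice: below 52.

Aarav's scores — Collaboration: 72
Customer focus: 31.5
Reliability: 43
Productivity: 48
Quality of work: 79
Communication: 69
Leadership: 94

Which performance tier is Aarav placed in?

Weighted total:
  Collaboration 72 × 0.21 = 15.12
  Customer focus 31.5 × 0.06 = 1.89
  Reliability 43 × 0.19 = 8.17
  Productivity 48 × 0.05 = 2.4
  Quality of work 79 × 0.05 = 3.95
  Communication 69 × 0.15 = 10.35
  Leadership 94 × 0.29 = 27.26
Sum = 69.14
69.14 is ≥ 52 and < 69.5 → Developing

Developing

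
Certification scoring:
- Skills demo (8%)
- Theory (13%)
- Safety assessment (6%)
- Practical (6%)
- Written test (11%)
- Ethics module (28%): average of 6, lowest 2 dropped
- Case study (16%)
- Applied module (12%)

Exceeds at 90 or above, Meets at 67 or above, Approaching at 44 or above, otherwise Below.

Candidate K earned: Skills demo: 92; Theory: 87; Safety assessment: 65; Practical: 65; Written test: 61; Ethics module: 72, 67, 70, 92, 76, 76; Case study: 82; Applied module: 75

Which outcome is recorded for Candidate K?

Ethics module: drop 67, 70 → average of remaining 4 = 316/4 = 79
Weighted total:
  Skills demo 92 × 0.08 = 7.36
  Theory 87 × 0.13 = 11.31
  Safety assessment 65 × 0.06 = 3.9
  Practical 65 × 0.06 = 3.9
  Written test 61 × 0.11 = 6.71
  Ethics module 79 × 0.28 = 22.12
  Case study 82 × 0.16 = 13.12
  Applied module 75 × 0.12 = 9
Sum = 77.42
77.42 is ≥ 67 and < 90 → Meets

Meets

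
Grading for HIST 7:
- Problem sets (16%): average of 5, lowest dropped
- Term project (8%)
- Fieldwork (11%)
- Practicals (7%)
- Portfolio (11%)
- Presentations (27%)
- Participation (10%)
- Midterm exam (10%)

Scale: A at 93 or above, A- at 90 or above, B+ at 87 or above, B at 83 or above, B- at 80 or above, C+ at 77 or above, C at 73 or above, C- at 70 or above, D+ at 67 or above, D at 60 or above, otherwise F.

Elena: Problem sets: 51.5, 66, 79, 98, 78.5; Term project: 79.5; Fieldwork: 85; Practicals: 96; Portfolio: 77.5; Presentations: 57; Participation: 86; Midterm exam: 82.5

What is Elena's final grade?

Problem sets: drop 51.5 → average of remaining 4 = 321.5/4 = 80.375
Weighted total:
  Problem sets 80.375 × 0.16 = 12.86
  Term project 79.5 × 0.08 = 6.36
  Fieldwork 85 × 0.11 = 9.35
  Practicals 96 × 0.07 = 6.72
  Portfolio 77.5 × 0.11 = 8.525
  Presentations 57 × 0.27 = 15.39
  Participation 86 × 0.1 = 8.6
  Midterm exam 82.5 × 0.1 = 8.25
Sum = 76.055
76.055 is ≥ 73 and < 77 → C

C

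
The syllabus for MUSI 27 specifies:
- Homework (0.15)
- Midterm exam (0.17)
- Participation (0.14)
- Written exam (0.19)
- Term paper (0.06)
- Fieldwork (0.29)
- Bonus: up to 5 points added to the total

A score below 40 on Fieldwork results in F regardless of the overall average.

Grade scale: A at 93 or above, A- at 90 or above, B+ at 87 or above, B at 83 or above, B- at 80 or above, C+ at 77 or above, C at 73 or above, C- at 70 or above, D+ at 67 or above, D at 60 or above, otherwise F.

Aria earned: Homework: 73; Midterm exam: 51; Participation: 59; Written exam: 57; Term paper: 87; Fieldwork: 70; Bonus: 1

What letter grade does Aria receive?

Fieldwork score 70 ≥ 40: minimum met.
Weighted total:
  Homework 73 × 0.15 = 10.95
  Midterm exam 51 × 0.17 = 8.67
  Participation 59 × 0.14 = 8.26
  Written exam 57 × 0.19 = 10.83
  Term paper 87 × 0.06 = 5.22
  Fieldwork 70 × 0.29 = 20.3
Sum = 64.23
Bonus: 64.23 + 1 = 65.23
65.23 is ≥ 60 and < 67 → D

D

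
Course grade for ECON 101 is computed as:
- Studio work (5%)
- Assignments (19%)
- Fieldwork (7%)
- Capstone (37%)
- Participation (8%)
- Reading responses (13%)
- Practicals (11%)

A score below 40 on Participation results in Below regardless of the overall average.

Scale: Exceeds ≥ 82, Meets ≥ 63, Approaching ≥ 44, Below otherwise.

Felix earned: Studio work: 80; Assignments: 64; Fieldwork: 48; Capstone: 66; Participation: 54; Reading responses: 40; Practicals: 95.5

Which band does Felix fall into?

Meets

Participation score 54 ≥ 40: minimum met.
Weighted total:
  Studio work 80 × 0.05 = 4
  Assignments 64 × 0.19 = 12.16
  Fieldwork 48 × 0.07 = 3.36
  Capstone 66 × 0.37 = 24.42
  Participation 54 × 0.08 = 4.32
  Reading responses 40 × 0.13 = 5.2
  Practicals 95.5 × 0.11 = 10.505
Sum = 63.965
63.965 is ≥ 63 and < 82 → Meets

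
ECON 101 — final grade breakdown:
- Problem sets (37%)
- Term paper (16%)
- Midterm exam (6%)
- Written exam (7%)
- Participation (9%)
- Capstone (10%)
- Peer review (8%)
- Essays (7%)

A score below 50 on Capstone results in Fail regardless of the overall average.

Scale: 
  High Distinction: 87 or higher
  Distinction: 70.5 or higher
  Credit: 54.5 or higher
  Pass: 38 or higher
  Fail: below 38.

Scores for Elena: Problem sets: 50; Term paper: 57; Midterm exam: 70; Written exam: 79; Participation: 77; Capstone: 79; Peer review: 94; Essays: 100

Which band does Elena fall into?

Capstone score 79 ≥ 50: minimum met.
Weighted total:
  Problem sets 50 × 0.37 = 18.5
  Term paper 57 × 0.16 = 9.12
  Midterm exam 70 × 0.06 = 4.2
  Written exam 79 × 0.07 = 5.53
  Participation 77 × 0.09 = 6.93
  Capstone 79 × 0.1 = 7.9
  Peer review 94 × 0.08 = 7.52
  Essays 100 × 0.07 = 7
Sum = 66.7
66.7 is ≥ 54.5 and < 70.5 → Credit

Credit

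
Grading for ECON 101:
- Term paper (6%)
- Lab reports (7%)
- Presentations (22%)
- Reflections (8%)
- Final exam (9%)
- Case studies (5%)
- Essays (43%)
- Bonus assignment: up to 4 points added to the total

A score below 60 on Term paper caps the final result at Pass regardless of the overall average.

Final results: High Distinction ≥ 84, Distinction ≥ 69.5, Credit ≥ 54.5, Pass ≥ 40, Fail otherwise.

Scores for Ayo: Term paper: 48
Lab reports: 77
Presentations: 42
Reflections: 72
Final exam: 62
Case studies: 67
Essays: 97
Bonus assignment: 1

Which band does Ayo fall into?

Pass

Term paper score 48 < 60: minimum not met.
Weighted total:
  Term paper 48 × 0.06 = 2.88
  Lab reports 77 × 0.07 = 5.39
  Presentations 42 × 0.22 = 9.24
  Reflections 72 × 0.08 = 5.76
  Final exam 62 × 0.09 = 5.58
  Case studies 67 × 0.05 = 3.35
  Essays 97 × 0.43 = 41.71
Sum = 73.91
Bonus assignment: 73.91 + 1 = 74.91
74.91 would be Distinction; cap at Pass applies → Pass.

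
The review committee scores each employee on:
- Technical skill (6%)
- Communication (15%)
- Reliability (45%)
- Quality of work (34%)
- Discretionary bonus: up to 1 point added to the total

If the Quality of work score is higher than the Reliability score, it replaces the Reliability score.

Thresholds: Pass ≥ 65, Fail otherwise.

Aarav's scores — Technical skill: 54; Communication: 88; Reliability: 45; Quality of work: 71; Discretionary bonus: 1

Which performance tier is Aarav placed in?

Quality of work (71) > Reliability (45), so Reliability counts as 71.
Weighted total:
  Technical skill 54 × 0.06 = 3.24
  Communication 88 × 0.15 = 13.2
  Reliability 71 × 0.45 = 31.95
  Quality of work 71 × 0.34 = 24.14
Sum = 72.53
Discretionary bonus: 72.53 + 1 = 73.53
73.53 ≥ 65 → Pass

Pass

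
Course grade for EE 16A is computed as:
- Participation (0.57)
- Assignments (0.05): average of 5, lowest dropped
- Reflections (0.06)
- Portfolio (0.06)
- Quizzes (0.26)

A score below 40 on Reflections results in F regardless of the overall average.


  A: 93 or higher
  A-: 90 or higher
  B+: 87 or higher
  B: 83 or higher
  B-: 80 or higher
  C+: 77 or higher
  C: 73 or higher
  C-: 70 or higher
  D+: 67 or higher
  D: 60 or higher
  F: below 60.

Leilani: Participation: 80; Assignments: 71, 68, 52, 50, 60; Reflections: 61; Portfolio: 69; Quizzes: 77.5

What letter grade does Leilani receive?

Assignments: drop 50 → average of remaining 4 = 251/4 = 62.75
Reflections score 61 ≥ 40: minimum met.
Weighted total:
  Participation 80 × 0.57 = 45.6
  Assignments 62.75 × 0.05 = 3.1375
  Reflections 61 × 0.06 = 3.66
  Portfolio 69 × 0.06 = 4.14
  Quizzes 77.5 × 0.26 = 20.15
Sum = 76.6875
76.6875 is ≥ 73 and < 77 → C

C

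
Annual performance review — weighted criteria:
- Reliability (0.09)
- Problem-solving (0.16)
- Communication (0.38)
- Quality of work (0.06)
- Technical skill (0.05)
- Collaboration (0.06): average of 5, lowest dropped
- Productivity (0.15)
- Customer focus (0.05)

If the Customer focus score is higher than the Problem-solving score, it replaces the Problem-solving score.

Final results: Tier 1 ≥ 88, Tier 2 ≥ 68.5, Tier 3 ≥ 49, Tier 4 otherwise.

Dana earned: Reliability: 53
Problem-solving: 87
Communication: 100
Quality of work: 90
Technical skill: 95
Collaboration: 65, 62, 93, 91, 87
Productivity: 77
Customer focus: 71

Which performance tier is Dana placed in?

Collaboration: drop 62 → average of remaining 4 = 336/4 = 84
Customer focus (71) ≤ Problem-solving (87), so Problem-solving stays at 87.
Weighted total:
  Reliability 53 × 0.09 = 4.77
  Problem-solving 87 × 0.16 = 13.92
  Communication 100 × 0.38 = 38
  Quality of work 90 × 0.06 = 5.4
  Technical skill 95 × 0.05 = 4.75
  Collaboration 84 × 0.06 = 5.04
  Productivity 77 × 0.15 = 11.55
  Customer focus 71 × 0.05 = 3.55
Sum = 86.98
86.98 is ≥ 68.5 and < 88 → Tier 2

Tier 2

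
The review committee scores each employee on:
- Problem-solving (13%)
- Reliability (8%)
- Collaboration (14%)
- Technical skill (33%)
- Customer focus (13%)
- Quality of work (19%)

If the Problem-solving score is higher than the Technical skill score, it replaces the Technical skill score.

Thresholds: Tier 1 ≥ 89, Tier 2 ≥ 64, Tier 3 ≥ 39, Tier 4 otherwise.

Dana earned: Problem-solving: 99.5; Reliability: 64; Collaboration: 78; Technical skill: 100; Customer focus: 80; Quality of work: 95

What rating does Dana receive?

Problem-solving (99.5) ≤ Technical skill (100), so Technical skill stays at 100.
Weighted total:
  Problem-solving 99.5 × 0.13 = 12.935
  Reliability 64 × 0.08 = 5.12
  Collaboration 78 × 0.14 = 10.92
  Technical skill 100 × 0.33 = 33
  Customer focus 80 × 0.13 = 10.4
  Quality of work 95 × 0.19 = 18.05
Sum = 90.425
90.425 ≥ 89 → Tier 1

Tier 1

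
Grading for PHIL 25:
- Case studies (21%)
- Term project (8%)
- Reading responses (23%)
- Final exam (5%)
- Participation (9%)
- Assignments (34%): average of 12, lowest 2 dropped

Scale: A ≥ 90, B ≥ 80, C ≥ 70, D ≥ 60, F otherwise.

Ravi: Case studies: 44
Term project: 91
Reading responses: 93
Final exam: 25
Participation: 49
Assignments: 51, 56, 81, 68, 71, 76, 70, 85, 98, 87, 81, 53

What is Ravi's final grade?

D

Assignments: drop 51, 53 → average of remaining 10 = 773/10 = 77.3
Weighted total:
  Case studies 44 × 0.21 = 9.24
  Term project 91 × 0.08 = 7.28
  Reading responses 93 × 0.23 = 21.39
  Final exam 25 × 0.05 = 1.25
  Participation 49 × 0.09 = 4.41
  Assignments 77.3 × 0.34 = 26.282
Sum = 69.852
69.852 is ≥ 60 and < 70 → D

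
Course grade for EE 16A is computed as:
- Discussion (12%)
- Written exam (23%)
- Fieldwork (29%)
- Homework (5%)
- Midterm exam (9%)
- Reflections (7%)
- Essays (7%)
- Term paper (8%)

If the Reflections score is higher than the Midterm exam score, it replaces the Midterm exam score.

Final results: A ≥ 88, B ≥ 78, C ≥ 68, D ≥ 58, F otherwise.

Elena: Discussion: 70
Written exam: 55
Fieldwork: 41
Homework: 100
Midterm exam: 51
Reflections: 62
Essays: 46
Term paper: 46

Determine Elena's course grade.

Reflections (62) > Midterm exam (51), so Midterm exam counts as 62.
Weighted total:
  Discussion 70 × 0.12 = 8.4
  Written exam 55 × 0.23 = 12.65
  Fieldwork 41 × 0.29 = 11.89
  Homework 100 × 0.05 = 5
  Midterm exam 62 × 0.09 = 5.58
  Reflections 62 × 0.07 = 4.34
  Essays 46 × 0.07 = 3.22
  Term paper 46 × 0.08 = 3.68
Sum = 54.76
54.76 < 58 → F

F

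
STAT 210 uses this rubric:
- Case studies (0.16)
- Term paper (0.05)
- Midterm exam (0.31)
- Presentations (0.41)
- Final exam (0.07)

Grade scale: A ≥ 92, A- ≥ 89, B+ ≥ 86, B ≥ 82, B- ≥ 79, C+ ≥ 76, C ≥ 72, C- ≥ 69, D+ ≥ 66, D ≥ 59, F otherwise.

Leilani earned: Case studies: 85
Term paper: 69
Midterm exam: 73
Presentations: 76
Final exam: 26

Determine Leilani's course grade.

C

Weighted total:
  Case studies 85 × 0.16 = 13.6
  Term paper 69 × 0.05 = 3.45
  Midterm exam 73 × 0.31 = 22.63
  Presentations 76 × 0.41 = 31.16
  Final exam 26 × 0.07 = 1.82
Sum = 72.66
72.66 is ≥ 72 and < 76 → C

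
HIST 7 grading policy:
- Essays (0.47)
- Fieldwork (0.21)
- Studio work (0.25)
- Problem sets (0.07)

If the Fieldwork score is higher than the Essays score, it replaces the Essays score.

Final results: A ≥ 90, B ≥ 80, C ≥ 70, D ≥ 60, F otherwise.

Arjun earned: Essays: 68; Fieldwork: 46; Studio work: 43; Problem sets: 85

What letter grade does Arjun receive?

F

Fieldwork (46) ≤ Essays (68), so Essays stays at 68.
Weighted total:
  Essays 68 × 0.47 = 31.96
  Fieldwork 46 × 0.21 = 9.66
  Studio work 43 × 0.25 = 10.75
  Problem sets 85 × 0.07 = 5.95
Sum = 58.32
58.32 < 60 → F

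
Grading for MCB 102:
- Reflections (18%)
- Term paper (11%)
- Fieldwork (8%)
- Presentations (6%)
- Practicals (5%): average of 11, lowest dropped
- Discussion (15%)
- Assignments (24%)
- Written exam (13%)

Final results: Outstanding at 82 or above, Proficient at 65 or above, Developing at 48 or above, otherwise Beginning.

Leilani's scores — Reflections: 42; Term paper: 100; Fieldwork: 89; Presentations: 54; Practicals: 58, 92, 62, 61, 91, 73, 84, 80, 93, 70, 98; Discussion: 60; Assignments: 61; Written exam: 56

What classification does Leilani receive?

Developing

Practicals: drop 58 → average of remaining 10 = 804/10 = 80.4
Weighted total:
  Reflections 42 × 0.18 = 7.56
  Term paper 100 × 0.11 = 11
  Fieldwork 89 × 0.08 = 7.12
  Presentations 54 × 0.06 = 3.24
  Practicals 80.4 × 0.05 = 4.02
  Discussion 60 × 0.15 = 9
  Assignments 61 × 0.24 = 14.64
  Written exam 56 × 0.13 = 7.28
Sum = 63.86
63.86 is ≥ 48 and < 65 → Developing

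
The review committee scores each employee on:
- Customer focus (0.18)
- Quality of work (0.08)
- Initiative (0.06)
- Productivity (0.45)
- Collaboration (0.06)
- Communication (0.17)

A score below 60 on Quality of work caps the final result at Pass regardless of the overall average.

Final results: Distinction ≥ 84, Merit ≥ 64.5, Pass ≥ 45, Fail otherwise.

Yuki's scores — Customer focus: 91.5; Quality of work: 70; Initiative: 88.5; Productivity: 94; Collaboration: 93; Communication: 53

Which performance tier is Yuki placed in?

Quality of work score 70 ≥ 60: minimum met.
Weighted total:
  Customer focus 91.5 × 0.18 = 16.47
  Quality of work 70 × 0.08 = 5.6
  Initiative 88.5 × 0.06 = 5.31
  Productivity 94 × 0.45 = 42.3
  Collaboration 93 × 0.06 = 5.58
  Communication 53 × 0.17 = 9.01
Sum = 84.27
84.27 ≥ 84 → Distinction

Distinction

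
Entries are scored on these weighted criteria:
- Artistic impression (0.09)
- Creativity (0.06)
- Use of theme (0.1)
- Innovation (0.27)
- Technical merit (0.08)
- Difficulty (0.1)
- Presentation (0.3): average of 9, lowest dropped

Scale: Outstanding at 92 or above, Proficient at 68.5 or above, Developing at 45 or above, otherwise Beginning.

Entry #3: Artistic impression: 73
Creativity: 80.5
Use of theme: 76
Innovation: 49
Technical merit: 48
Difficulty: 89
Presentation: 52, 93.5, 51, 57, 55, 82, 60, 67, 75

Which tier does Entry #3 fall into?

Presentation: drop 51 → average of remaining 8 = 541.5/8 = 67.6875
Weighted total:
  Artistic impression 73 × 0.09 = 6.57
  Creativity 80.5 × 0.06 = 4.83
  Use of theme 76 × 0.1 = 7.6
  Innovation 49 × 0.27 = 13.23
  Technical merit 48 × 0.08 = 3.84
  Difficulty 89 × 0.1 = 8.9
  Presentation 67.6875 × 0.3 = 20.30625
Sum = 65.27625
65.27625 is ≥ 45 and < 68.5 → Developing

Developing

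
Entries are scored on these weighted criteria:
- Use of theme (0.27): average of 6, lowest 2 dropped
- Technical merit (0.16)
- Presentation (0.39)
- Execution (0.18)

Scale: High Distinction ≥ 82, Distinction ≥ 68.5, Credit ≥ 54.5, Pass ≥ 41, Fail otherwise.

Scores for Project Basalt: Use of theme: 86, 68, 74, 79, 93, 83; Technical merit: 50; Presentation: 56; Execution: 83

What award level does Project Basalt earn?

Credit

Use of theme: drop 68, 74 → average of remaining 4 = 341/4 = 85.25
Weighted total:
  Use of theme 85.25 × 0.27 = 23.0175
  Technical merit 50 × 0.16 = 8
  Presentation 56 × 0.39 = 21.84
  Execution 83 × 0.18 = 14.94
Sum = 67.7975
67.7975 is ≥ 54.5 and < 68.5 → Credit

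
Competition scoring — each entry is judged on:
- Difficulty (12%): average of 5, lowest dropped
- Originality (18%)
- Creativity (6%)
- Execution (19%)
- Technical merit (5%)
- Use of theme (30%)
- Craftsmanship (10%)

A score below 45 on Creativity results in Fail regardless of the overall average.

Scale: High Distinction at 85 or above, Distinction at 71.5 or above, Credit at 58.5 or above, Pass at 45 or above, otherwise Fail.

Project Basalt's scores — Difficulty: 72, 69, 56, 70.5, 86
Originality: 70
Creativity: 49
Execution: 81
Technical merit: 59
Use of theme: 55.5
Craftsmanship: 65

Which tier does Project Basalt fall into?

Difficulty: drop 56 → average of remaining 4 = 297.5/4 = 74.375
Creativity score 49 ≥ 45: minimum met.
Weighted total:
  Difficulty 74.375 × 0.12 = 8.925
  Originality 70 × 0.18 = 12.6
  Creativity 49 × 0.06 = 2.94
  Execution 81 × 0.19 = 15.39
  Technical merit 59 × 0.05 = 2.95
  Use of theme 55.5 × 0.3 = 16.65
  Craftsmanship 65 × 0.1 = 6.5
Sum = 65.955
65.955 is ≥ 58.5 and < 71.5 → Credit

Credit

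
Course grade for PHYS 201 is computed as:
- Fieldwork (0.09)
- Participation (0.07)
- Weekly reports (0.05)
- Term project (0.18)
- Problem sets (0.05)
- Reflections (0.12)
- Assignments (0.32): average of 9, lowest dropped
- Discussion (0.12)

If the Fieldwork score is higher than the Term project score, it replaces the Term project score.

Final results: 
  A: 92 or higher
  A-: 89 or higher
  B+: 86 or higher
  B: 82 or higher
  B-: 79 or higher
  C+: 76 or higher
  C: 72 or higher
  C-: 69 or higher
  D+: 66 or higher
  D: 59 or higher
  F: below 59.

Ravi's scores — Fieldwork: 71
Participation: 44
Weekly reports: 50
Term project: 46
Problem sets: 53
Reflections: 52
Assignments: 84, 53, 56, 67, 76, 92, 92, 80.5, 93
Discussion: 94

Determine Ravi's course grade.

Assignments: drop 53 → average of remaining 8 = 640.5/8 = 80.0625
Fieldwork (71) > Term project (46), so Term project counts as 71.
Weighted total:
  Fieldwork 71 × 0.09 = 6.39
  Participation 44 × 0.07 = 3.08
  Weekly reports 50 × 0.05 = 2.5
  Term project 71 × 0.18 = 12.78
  Problem sets 53 × 0.05 = 2.65
  Reflections 52 × 0.12 = 6.24
  Assignments 80.0625 × 0.32 = 25.62
  Discussion 94 × 0.12 = 11.28
Sum = 70.54
70.54 is ≥ 69 and < 72 → C-

C-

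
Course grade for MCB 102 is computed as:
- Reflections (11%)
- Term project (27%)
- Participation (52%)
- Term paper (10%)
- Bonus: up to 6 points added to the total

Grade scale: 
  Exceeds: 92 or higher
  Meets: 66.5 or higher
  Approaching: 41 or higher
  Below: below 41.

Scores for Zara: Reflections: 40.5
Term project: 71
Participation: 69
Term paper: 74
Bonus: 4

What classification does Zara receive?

Meets

Weighted total:
  Reflections 40.5 × 0.11 = 4.455
  Term project 71 × 0.27 = 19.17
  Participation 69 × 0.52 = 35.88
  Term paper 74 × 0.1 = 7.4
Sum = 66.905
Bonus: 66.905 + 4 = 70.905
70.905 is ≥ 66.5 and < 92 → Meets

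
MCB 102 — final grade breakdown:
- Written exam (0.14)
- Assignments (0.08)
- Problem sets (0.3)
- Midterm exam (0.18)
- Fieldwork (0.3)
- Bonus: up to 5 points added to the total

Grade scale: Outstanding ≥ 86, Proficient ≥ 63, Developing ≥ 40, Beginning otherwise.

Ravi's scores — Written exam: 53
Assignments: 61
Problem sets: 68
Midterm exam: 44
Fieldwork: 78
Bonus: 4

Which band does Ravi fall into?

Weighted total:
  Written exam 53 × 0.14 = 7.42
  Assignments 61 × 0.08 = 4.88
  Problem sets 68 × 0.3 = 20.4
  Midterm exam 44 × 0.18 = 7.92
  Fieldwork 78 × 0.3 = 23.4
Sum = 64.02
Bonus: 64.02 + 4 = 68.02
68.02 is ≥ 63 and < 86 → Proficient

Proficient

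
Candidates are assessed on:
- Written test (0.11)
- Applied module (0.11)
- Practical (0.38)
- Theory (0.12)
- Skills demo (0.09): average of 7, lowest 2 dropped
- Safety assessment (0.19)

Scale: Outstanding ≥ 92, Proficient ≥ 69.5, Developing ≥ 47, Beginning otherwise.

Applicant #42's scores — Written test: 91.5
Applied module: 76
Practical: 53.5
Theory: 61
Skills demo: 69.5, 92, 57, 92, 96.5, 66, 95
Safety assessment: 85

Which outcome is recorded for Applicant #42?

Skills demo: drop 57, 66 → average of remaining 5 = 445/5 = 89
Weighted total:
  Written test 91.5 × 0.11 = 10.065
  Applied module 76 × 0.11 = 8.36
  Practical 53.5 × 0.38 = 20.33
  Theory 61 × 0.12 = 7.32
  Skills demo 89 × 0.09 = 8.01
  Safety assessment 85 × 0.19 = 16.15
Sum = 70.235
70.235 is ≥ 69.5 and < 92 → Proficient

Proficient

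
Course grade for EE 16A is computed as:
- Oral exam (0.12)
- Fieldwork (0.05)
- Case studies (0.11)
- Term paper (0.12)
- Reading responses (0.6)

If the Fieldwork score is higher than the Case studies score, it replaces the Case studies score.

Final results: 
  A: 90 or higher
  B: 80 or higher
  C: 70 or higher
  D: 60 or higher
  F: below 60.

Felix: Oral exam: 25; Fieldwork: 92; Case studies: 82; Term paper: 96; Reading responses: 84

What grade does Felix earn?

Fieldwork (92) > Case studies (82), so Case studies counts as 92.
Weighted total:
  Oral exam 25 × 0.12 = 3
  Fieldwork 92 × 0.05 = 4.6
  Case studies 92 × 0.11 = 10.12
  Term paper 96 × 0.12 = 11.52
  Reading responses 84 × 0.6 = 50.4
Sum = 79.64
79.64 is ≥ 70 and < 80 → C

C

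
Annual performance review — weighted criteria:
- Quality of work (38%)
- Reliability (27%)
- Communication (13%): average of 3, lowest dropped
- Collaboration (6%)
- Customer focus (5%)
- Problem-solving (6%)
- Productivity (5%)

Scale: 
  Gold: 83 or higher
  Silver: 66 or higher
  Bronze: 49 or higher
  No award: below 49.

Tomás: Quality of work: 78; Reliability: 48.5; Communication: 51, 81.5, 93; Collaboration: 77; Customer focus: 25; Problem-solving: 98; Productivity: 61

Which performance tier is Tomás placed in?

Communication: drop 51 → average of remaining 2 = 174.5/2 = 87.25
Weighted total:
  Quality of work 78 × 0.38 = 29.64
  Reliability 48.5 × 0.27 = 13.095
  Communication 87.25 × 0.13 = 11.3425
  Collaboration 77 × 0.06 = 4.62
  Customer focus 25 × 0.05 = 1.25
  Problem-solving 98 × 0.06 = 5.88
  Productivity 61 × 0.05 = 3.05
Sum = 68.8775
68.8775 is ≥ 66 and < 83 → Silver

Silver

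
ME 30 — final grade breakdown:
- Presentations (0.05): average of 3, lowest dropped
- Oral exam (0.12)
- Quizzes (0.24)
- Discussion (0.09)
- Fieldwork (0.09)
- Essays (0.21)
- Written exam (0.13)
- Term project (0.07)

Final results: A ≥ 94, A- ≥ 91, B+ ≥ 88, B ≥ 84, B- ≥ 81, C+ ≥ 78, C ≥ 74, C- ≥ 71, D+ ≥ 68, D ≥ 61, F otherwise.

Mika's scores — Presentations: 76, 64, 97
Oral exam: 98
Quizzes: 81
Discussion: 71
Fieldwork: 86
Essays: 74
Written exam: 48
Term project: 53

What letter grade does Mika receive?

Presentations: drop 64 → average of remaining 2 = 173/2 = 86.5
Weighted total:
  Presentations 86.5 × 0.05 = 4.325
  Oral exam 98 × 0.12 = 11.76
  Quizzes 81 × 0.24 = 19.44
  Discussion 71 × 0.09 = 6.39
  Fieldwork 86 × 0.09 = 7.74
  Essays 74 × 0.21 = 15.54
  Written exam 48 × 0.13 = 6.24
  Term project 53 × 0.07 = 3.71
Sum = 75.145
75.145 is ≥ 74 and < 78 → C

C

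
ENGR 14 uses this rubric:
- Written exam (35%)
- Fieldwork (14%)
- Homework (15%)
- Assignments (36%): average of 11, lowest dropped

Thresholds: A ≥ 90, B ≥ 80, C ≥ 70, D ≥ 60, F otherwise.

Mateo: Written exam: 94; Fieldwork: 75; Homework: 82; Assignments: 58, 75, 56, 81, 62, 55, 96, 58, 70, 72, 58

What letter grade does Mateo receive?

Assignments: drop 55 → average of remaining 10 = 686/10 = 68.6
Weighted total:
  Written exam 94 × 0.35 = 32.9
  Fieldwork 75 × 0.14 = 10.5
  Homework 82 × 0.15 = 12.3
  Assignments 68.6 × 0.36 = 24.696
Sum = 80.396
80.396 is ≥ 80 and < 90 → B

B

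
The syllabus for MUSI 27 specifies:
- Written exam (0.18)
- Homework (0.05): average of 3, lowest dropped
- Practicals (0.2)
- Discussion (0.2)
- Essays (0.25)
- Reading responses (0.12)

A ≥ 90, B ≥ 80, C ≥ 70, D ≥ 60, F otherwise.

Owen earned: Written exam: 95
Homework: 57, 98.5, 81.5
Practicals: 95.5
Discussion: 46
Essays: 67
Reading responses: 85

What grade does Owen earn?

Homework: drop 57 → average of remaining 2 = 180/2 = 90
Weighted total:
  Written exam 95 × 0.18 = 17.1
  Homework 90 × 0.05 = 4.5
  Practicals 95.5 × 0.2 = 19.1
  Discussion 46 × 0.2 = 9.2
  Essays 67 × 0.25 = 16.75
  Reading responses 85 × 0.12 = 10.2
Sum = 76.85
76.85 is ≥ 70 and < 80 → C

C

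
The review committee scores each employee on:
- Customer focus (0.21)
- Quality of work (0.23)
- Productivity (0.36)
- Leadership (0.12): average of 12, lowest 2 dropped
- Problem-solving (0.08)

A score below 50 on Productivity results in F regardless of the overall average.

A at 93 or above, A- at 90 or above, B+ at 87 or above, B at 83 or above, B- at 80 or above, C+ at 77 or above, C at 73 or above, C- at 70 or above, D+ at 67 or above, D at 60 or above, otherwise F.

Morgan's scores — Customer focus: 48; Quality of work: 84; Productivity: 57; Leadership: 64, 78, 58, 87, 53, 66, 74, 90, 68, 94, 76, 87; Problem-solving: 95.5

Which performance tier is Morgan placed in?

D

Leadership: drop 53, 58 → average of remaining 10 = 784/10 = 78.4
Productivity score 57 ≥ 50: minimum met.
Weighted total:
  Customer focus 48 × 0.21 = 10.08
  Quality of work 84 × 0.23 = 19.32
  Productivity 57 × 0.36 = 20.52
  Leadership 78.4 × 0.12 = 9.408
  Problem-solving 95.5 × 0.08 = 7.64
Sum = 66.968
66.968 is ≥ 60 and < 67 → D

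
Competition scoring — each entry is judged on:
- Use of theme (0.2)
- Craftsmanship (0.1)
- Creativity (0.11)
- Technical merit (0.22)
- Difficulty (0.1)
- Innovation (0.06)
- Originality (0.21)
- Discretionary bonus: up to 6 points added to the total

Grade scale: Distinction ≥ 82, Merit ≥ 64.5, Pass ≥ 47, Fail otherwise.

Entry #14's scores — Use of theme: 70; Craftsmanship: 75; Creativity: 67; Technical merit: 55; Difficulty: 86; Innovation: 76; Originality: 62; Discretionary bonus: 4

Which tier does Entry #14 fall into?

Merit

Weighted total:
  Use of theme 70 × 0.2 = 14
  Craftsmanship 75 × 0.1 = 7.5
  Creativity 67 × 0.11 = 7.37
  Technical merit 55 × 0.22 = 12.1
  Difficulty 86 × 0.1 = 8.6
  Innovation 76 × 0.06 = 4.56
  Originality 62 × 0.21 = 13.02
Sum = 67.15
Discretionary bonus: 67.15 + 4 = 71.15
71.15 is ≥ 64.5 and < 82 → Merit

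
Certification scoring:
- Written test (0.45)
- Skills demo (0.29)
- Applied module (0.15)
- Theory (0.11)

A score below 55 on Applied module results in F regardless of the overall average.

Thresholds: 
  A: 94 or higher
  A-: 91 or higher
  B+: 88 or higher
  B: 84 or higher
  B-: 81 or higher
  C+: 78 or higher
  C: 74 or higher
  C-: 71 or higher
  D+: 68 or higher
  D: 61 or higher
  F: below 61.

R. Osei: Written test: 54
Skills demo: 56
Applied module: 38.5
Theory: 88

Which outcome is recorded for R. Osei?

F

Applied module score 38.5 < 55: minimum not met.
Weighted total:
  Written test 54 × 0.45 = 24.3
  Skills demo 56 × 0.29 = 16.24
  Applied module 38.5 × 0.15 = 5.775
  Theory 88 × 0.11 = 9.68
Sum = 55.995
Because the Applied module minimum was not met, the result is F.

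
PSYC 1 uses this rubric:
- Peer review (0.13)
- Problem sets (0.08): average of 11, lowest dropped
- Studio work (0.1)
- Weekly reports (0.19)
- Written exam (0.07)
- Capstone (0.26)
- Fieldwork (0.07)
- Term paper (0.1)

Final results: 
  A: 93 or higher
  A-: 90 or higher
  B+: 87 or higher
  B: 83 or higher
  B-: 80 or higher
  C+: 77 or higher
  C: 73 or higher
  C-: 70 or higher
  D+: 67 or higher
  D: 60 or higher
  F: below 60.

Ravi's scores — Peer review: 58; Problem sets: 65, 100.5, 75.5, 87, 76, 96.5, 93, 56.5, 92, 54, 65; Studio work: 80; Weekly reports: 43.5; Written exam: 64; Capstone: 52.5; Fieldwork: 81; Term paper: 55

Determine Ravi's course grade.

Problem sets: drop 54 → average of remaining 10 = 807/10 = 80.7
Weighted total:
  Peer review 58 × 0.13 = 7.54
  Problem sets 80.7 × 0.08 = 6.456
  Studio work 80 × 0.1 = 8
  Weekly reports 43.5 × 0.19 = 8.265
  Written exam 64 × 0.07 = 4.48
  Capstone 52.5 × 0.26 = 13.65
  Fieldwork 81 × 0.07 = 5.67
  Term paper 55 × 0.1 = 5.5
Sum = 59.561
59.561 < 60 → F

F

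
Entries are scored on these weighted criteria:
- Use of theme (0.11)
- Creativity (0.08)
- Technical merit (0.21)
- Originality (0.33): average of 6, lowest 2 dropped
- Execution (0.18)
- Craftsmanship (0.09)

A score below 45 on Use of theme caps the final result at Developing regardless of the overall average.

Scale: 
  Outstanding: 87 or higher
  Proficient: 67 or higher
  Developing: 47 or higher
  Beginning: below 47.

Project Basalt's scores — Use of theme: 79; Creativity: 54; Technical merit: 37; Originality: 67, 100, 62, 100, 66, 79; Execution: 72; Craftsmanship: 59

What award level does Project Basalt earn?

Originality: drop 62, 66 → average of remaining 4 = 346/4 = 86.5
Use of theme score 79 ≥ 45: minimum met.
Weighted total:
  Use of theme 79 × 0.11 = 8.69
  Creativity 54 × 0.08 = 4.32
  Technical merit 37 × 0.21 = 7.77
  Originality 86.5 × 0.33 = 28.545
  Execution 72 × 0.18 = 12.96
  Craftsmanship 59 × 0.09 = 5.31
Sum = 67.595
67.595 is ≥ 67 and < 87 → Proficient

Proficient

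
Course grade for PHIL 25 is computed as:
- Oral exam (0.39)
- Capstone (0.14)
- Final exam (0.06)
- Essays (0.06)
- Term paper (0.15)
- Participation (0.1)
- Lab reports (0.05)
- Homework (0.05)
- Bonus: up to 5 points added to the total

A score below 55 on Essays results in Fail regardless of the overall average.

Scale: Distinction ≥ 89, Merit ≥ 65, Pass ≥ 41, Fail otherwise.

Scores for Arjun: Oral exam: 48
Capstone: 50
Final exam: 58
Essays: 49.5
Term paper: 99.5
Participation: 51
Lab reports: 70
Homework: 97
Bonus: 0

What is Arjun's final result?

Essays score 49.5 < 55: minimum not met.
Weighted total:
  Oral exam 48 × 0.39 = 18.72
  Capstone 50 × 0.14 = 7
  Final exam 58 × 0.06 = 3.48
  Essays 49.5 × 0.06 = 2.97
  Term paper 99.5 × 0.15 = 14.925
  Participation 51 × 0.1 = 5.1
  Lab reports 70 × 0.05 = 3.5
  Homework 97 × 0.05 = 4.85
Sum = 60.545
Bonus: 60.545 + 0 = 60.545
Because the Essays minimum was not met, the result is Fail.

Fail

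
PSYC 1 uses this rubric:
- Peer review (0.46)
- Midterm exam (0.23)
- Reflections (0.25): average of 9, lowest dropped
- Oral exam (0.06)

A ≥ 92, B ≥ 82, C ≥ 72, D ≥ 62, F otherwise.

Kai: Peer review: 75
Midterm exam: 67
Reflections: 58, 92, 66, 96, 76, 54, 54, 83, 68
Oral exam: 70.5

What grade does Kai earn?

C

Reflections: drop 54 → average of remaining 8 = 593/8 = 74.125
Weighted total:
  Peer review 75 × 0.46 = 34.5
  Midterm exam 67 × 0.23 = 15.41
  Reflections 74.125 × 0.25 = 18.53125
  Oral exam 70.5 × 0.06 = 4.23
Sum = 72.67125
72.67125 is ≥ 72 and < 82 → C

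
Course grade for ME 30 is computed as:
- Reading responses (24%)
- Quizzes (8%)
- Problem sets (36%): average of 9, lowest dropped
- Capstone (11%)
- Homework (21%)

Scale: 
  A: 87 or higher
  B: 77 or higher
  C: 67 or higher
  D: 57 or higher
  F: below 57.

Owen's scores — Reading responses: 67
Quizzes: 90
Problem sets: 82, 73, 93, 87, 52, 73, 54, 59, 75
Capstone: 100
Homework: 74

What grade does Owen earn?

Problem sets: drop 52 → average of remaining 8 = 596/8 = 74.5
Weighted total:
  Reading responses 67 × 0.24 = 16.08
  Quizzes 90 × 0.08 = 7.2
  Problem sets 74.5 × 0.36 = 26.82
  Capstone 100 × 0.11 = 11
  Homework 74 × 0.21 = 15.54
Sum = 76.64
76.64 is ≥ 67 and < 77 → C

C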